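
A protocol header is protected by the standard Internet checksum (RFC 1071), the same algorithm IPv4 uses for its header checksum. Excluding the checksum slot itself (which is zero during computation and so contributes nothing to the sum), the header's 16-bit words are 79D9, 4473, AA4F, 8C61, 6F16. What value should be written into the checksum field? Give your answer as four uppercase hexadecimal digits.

9BEB

One's-complement addition (fold any carry out of bit 15 back into bit 0):
  0x79D9 + 0x4473 = 0x0BE4C
  0xBE4C + 0xAA4F = 0x1689B → wrap carry → 0x689C
  0x689C + 0x8C61 = 0x0F4FD
  0xF4FD + 0x6F16 = 0x16413 → wrap carry → 0x6414
One's-complement sum = 0x6414.
Checksum = ~0x6414 & 0xFFFF = 0x9BEB.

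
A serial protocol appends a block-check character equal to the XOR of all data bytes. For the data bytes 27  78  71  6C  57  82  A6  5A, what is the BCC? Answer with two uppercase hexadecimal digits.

XOR the bytes together:
  start with 0x27
  0x27 ⊕ 0x78 = 0x5F
  0x5F ⊕ 0x71 = 0x2E
  0x2E ⊕ 0x6C = 0x42
  0x42 ⊕ 0x57 = 0x15
  0x15 ⊕ 0x82 = 0x97
  0x97 ⊕ 0xA6 = 0x31
  0x31 ⊕ 0x5A = 0x6B

6B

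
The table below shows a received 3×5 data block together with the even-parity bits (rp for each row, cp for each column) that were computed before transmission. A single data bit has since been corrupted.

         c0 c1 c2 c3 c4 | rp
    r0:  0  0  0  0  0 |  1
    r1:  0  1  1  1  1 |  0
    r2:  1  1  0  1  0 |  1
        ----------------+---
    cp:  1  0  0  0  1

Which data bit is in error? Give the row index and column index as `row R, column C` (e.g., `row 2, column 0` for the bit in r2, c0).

Recompute each row's even parity and compare to rp:
  r0: data parity 0, sent rp 1 → mismatch
  r1: data parity 0, sent rp 0 → ok
  r2: data parity 1, sent rp 1 → ok
Recompute each column's even parity and compare to cp:
  c0: data parity 1, sent cp 1 → ok
  c1: data parity 0, sent cp 0 → ok
  c2: data parity 1, sent cp 0 → mismatch
  c3: data parity 0, sent cp 0 → ok
  c4: data parity 1, sent cp 1 → ok
Exactly one row (r0) and one column (c2) fail → the flipped bit is at their intersection.

row 0, column 2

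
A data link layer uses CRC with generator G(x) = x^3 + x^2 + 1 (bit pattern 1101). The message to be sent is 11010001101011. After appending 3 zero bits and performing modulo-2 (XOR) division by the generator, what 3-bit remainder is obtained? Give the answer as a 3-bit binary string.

Append 3 zeros: 11010001101011000. Divide by 1101 (XOR where the leading bit is 1):
  pos 0: 1101 XOR 1101 = 0000
  pos 7: 1101 XOR 1101 = 0000
  pos 12: 1100 XOR 1101 = 0001
Remainder (last 3 bits) = 010. This is the CRC / FCS.

010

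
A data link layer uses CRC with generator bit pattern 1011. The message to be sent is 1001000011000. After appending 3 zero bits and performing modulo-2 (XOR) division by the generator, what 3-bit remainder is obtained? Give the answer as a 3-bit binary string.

001

Append 3 zeros: 1001000011000000. Divide by 1011 (XOR where the leading bit is 1):
  pos 0: 1001 XOR 1011 = 0010
  pos 2: 1000 XOR 1011 = 0011
  pos 4: 1100 XOR 1011 = 0111
  pos 5: 1111 XOR 1011 = 0100
  pos 6: 1001 XOR 1011 = 0010
  pos 8: 1000 XOR 1011 = 0011
  pos 10: 1100 XOR 1011 = 0111
  pos 11: 1110 XOR 1011 = 0101
  pos 12: 1010 XOR 1011 = 0001
Remainder (last 3 bits) = 001. This is the CRC / FCS.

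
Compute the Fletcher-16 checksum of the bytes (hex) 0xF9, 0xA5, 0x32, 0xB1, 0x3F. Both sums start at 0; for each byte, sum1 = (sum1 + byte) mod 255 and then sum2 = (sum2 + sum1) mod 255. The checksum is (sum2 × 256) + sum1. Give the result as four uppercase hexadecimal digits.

B1C2

Running sums (mod 255):
  after byte 0 (0xF9): sum1=249, sum2=249
  after byte 1 (0xA5): sum1=159, sum2=153
  after byte 2 (0x32): sum1=209, sum2=107
  after byte 3 (0xB1): sum1=131, sum2=238
  after byte 4 (0x3F): sum1=194, sum2=177
Checksum = sum2·256 + sum1 = 177·256 + 194 = 45506 = 0xB1C2.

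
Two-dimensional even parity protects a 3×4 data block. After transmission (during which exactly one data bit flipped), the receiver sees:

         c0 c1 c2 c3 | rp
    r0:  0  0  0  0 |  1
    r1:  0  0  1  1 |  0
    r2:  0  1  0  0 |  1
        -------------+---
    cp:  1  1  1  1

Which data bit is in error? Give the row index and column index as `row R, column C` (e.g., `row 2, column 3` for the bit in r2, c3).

Recompute each row's even parity and compare to rp:
  r0: data parity 0, sent rp 1 → mismatch
  r1: data parity 0, sent rp 0 → ok
  r2: data parity 1, sent rp 1 → ok
Recompute each column's even parity and compare to cp:
  c0: data parity 0, sent cp 1 → mismatch
  c1: data parity 1, sent cp 1 → ok
  c2: data parity 1, sent cp 1 → ok
  c3: data parity 1, sent cp 1 → ok
Exactly one row (r0) and one column (c0) fail → the flipped bit is at their intersection.

row 0, column 0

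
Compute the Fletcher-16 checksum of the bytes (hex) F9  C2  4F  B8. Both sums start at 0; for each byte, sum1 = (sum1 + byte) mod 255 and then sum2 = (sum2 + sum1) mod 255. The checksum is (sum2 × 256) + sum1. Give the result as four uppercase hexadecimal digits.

Running sums (mod 255):
  after byte 0 (F9): sum1=249, sum2=249
  after byte 1 (C2): sum1=188, sum2=182
  after byte 2 (4F): sum1=12, sum2=194
  after byte 3 (B8): sum1=196, sum2=135
Checksum = sum2·256 + sum1 = 135·256 + 196 = 34756 = 0x87C4.

87C4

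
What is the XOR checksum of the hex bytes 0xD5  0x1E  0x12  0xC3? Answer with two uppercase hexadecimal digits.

1A

XOR the bytes together:
  start with 0xD5
  0xD5 ⊕ 0x1E = 0xCB
  0xCB ⊕ 0x12 = 0xD9
  0xD9 ⊕ 0xC3 = 0x1A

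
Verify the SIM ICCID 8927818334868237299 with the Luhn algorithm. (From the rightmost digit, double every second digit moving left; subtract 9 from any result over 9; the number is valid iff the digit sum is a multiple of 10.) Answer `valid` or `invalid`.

From the right, keep odd positions and double even positions (subtract 9 from any doubled value over 9):
  doubled (positions 2,4,...): 9 5 4 3 8 6 2 5 9 → sum 51
  kept (positions 1,3,...): 9 2 3 8 8 3 8 8 2 8 → sum 59
Total = 110.
110 mod 10 = 0, so the number is valid.

valid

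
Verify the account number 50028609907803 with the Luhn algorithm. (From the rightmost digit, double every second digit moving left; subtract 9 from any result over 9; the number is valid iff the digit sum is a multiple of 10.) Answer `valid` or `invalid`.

valid

From the right, keep odd positions and double even positions (subtract 9 from any doubled value over 9):
  doubled (positions 2,4,...): 0 5 9 0 7 0 1 → sum 22
  kept (positions 1,3,...): 3 8 0 9 6 2 0 → sum 28
Total = 50.
50 mod 10 = 0, so the number is valid.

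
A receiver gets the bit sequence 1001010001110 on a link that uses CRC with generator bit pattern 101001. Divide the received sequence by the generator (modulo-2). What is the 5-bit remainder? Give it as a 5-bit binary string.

00000

Modulo-2 division of 1001010001110 by 101001:
  pos 0: 100101 XOR 101001 = 001100
  pos 2: 110000 XOR 101001 = 011001
  pos 3: 110010 XOR 101001 = 011011
  pos 4: 110111 XOR 101001 = 011110
  pos 5: 111101 XOR 101001 = 010100
  pos 6: 101001 XOR 101001 = 000000
Remainder = 00000 (zero — the frame passes the CRC check).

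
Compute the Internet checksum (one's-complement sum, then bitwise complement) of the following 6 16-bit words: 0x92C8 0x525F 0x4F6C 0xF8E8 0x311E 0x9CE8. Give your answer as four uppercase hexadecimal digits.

One's-complement addition (fold any carry out of bit 15 back into bit 0):
  0x92C8 + 0x525F = 0x0E527
  0xE527 + 0x4F6C = 0x13493 → wrap carry → 0x3494
  0x3494 + 0xF8E8 = 0x12D7C → wrap carry → 0x2D7D
  0x2D7D + 0x311E = 0x05E9B
  0x5E9B + 0x9CE8 = 0x0FB83
One's-complement sum = 0xFB83.
Checksum = ~0xFB83 & 0xFFFF = 0x047C.

047C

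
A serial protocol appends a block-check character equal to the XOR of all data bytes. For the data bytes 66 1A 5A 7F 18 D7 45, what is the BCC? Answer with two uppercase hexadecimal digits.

D3

XOR the bytes together:
  start with 0x66
  0x66 ⊕ 0x1A = 0x7C
  0x7C ⊕ 0x5A = 0x26
  0x26 ⊕ 0x7F = 0x59
  0x59 ⊕ 0x18 = 0x41
  0x41 ⊕ 0xD7 = 0x96
  0x96 ⊕ 0x45 = 0xD3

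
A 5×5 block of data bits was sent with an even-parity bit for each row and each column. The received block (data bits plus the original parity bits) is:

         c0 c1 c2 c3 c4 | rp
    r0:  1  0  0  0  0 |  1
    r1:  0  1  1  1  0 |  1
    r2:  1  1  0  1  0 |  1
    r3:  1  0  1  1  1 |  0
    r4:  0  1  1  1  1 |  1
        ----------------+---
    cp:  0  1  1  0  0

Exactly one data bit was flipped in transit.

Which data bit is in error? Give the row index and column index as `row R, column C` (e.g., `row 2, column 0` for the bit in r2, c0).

row 4, column 0

Recompute each row's even parity and compare to rp:
  r0: data parity 1, sent rp 1 → ok
  r1: data parity 1, sent rp 1 → ok
  r2: data parity 1, sent rp 1 → ok
  r3: data parity 0, sent rp 0 → ok
  r4: data parity 0, sent rp 1 → mismatch
Recompute each column's even parity and compare to cp:
  c0: data parity 1, sent cp 0 → mismatch
  c1: data parity 1, sent cp 1 → ok
  c2: data parity 1, sent cp 1 → ok
  c3: data parity 0, sent cp 0 → ok
  c4: data parity 0, sent cp 0 → ok
Exactly one row (r4) and one column (c0) fail → the flipped bit is at their intersection.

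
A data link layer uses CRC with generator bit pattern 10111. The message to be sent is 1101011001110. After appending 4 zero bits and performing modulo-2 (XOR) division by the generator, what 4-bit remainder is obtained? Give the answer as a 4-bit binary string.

Append 4 zeros: 11010110011100000. Divide by 10111 (XOR where the leading bit is 1):
  pos 0: 11010 XOR 10111 = 01101
  pos 1: 11011 XOR 10111 = 01100
  pos 2: 11001 XOR 10111 = 01110
  pos 3: 11100 XOR 10111 = 01011
  pos 4: 10110 XOR 10111 = 00001
  pos 8: 11110 XOR 10111 = 01001
  pos 9: 10010 XOR 10111 = 00101
  pos 11: 10100 XOR 10111 = 00011
Remainder (last 4 bits) = 0110. This is the CRC / FCS.

0110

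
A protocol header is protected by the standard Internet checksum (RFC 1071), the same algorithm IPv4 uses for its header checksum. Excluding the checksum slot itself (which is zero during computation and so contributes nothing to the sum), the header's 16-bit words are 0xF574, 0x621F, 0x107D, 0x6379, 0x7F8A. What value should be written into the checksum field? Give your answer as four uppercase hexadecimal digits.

B4EA

One's-complement addition (fold any carry out of bit 15 back into bit 0):
  0xF574 + 0x621F = 0x15793 → wrap carry → 0x5794
  0x5794 + 0x107D = 0x06811
  0x6811 + 0x6379 = 0x0CB8A
  0xCB8A + 0x7F8A = 0x14B14 → wrap carry → 0x4B15
One's-complement sum = 0x4B15.
Checksum = ~0x4B15 & 0xFFFF = 0xB4EA.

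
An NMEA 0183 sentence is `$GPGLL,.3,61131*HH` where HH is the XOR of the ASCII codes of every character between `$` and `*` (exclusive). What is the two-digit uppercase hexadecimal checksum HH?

79

XOR the ASCII codes of the payload characters:
  'G' = 0x47 → acc = 0x47
  'P' = 0x50 → acc = 0x17
  'G' = 0x47 → acc = 0x50
  'L' = 0x4C → acc = 0x1C
  'L' = 0x4C → acc = 0x50
  ',' = 0x2C → acc = 0x7C
  '.' = 0x2E → acc = 0x52
  '3' = 0x33 → acc = 0x61
  ',' = 0x2C → acc = 0x4D
  '6' = 0x36 → acc = 0x7B
  '1' = 0x31 → acc = 0x4A
  '1' = 0x31 → acc = 0x7B
  '3' = 0x33 → acc = 0x48
  '1' = 0x31 → acc = 0x79
Checksum = 0x79.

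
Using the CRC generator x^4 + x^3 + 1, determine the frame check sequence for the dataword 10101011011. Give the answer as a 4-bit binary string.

Append 4 zeros: 101010110110000. Divide by 11001 (XOR where the leading bit is 1):
  pos 0: 10101 XOR 11001 = 01100
  pos 1: 11000 XOR 11001 = 00001
  pos 5: 11101 XOR 11001 = 00100
  pos 7: 10010 XOR 11001 = 01011
  pos 8: 10110 XOR 11001 = 01111
  pos 9: 11110 XOR 11001 = 00111
Remainder (last 4 bits) = 1110. This is the CRC / FCS.

1110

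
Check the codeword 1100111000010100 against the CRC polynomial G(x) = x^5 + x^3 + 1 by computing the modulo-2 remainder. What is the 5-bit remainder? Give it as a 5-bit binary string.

Modulo-2 division of 1100111000010100 by 101001:
  pos 0: 110011 XOR 101001 = 011010
  pos 1: 110101 XOR 101001 = 011100
  pos 2: 111000 XOR 101001 = 010001
  pos 3: 100010 XOR 101001 = 001011
  pos 5: 101100 XOR 101001 = 000101
  pos 8: 101101 XOR 101001 = 000100
Remainder = 10000 (nonzero — an error is detected).

10000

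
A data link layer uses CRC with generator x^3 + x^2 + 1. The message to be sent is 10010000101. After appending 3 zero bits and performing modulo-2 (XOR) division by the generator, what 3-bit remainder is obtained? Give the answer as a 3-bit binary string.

101

Append 3 zeros: 10010000101000. Divide by 1101 (XOR where the leading bit is 1):
  pos 0: 1001 XOR 1101 = 0100
  pos 1: 1000 XOR 1101 = 0101
  pos 2: 1010 XOR 1101 = 0111
  pos 3: 1110 XOR 1101 = 0011
  pos 5: 1101 XOR 1101 = 0000
  pos 10: 1000 XOR 1101 = 0101
Remainder (last 3 bits) = 101. This is the CRC / FCS.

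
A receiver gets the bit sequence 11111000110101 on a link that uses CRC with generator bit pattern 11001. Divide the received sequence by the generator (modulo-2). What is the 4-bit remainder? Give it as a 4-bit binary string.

Modulo-2 division of 11111000110101 by 11001:
  pos 0: 11111 XOR 11001 = 00110
  pos 2: 11000 XOR 11001 = 00001
  pos 6: 10110 XOR 11001 = 01111
  pos 7: 11111 XOR 11001 = 00110
  pos 9: 11001 XOR 11001 = 00000
Remainder = 0000 (zero — the frame passes the CRC check).

0000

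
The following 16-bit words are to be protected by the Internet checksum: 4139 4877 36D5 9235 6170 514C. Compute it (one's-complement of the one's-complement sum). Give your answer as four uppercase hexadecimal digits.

FA87

One's-complement addition (fold any carry out of bit 15 back into bit 0):
  0x4139 + 0x4877 = 0x089B0
  0x89B0 + 0x36D5 = 0x0C085
  0xC085 + 0x9235 = 0x152BA → wrap carry → 0x52BB
  0x52BB + 0x6170 = 0x0B42B
  0xB42B + 0x514C = 0x10577 → wrap carry → 0x0578
One's-complement sum = 0x0578.
Checksum = ~0x0578 & 0xFFFF = 0xFA87.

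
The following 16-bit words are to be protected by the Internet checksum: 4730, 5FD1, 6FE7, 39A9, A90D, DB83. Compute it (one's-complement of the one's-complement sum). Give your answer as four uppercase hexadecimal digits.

One's-complement addition (fold any carry out of bit 15 back into bit 0):
  0x4730 + 0x5FD1 = 0x0A701
  0xA701 + 0x6FE7 = 0x116E8 → wrap carry → 0x16E9
  0x16E9 + 0x39A9 = 0x05092
  0x5092 + 0xA90D = 0x0F99F
  0xF99F + 0xDB83 = 0x1D522 → wrap carry → 0xD523
One's-complement sum = 0xD523.
Checksum = ~0xD523 & 0xFFFF = 0x2ADC.

2ADC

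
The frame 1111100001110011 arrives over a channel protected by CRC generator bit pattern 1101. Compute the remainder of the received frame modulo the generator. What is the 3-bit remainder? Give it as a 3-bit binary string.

Modulo-2 division of 1111100001110011 by 1101:
  pos 0: 1111 XOR 1101 = 0010
  pos 2: 1010 XOR 1101 = 0111
  pos 3: 1110 XOR 1101 = 0011
  pos 5: 1100 XOR 1101 = 0001
  pos 8: 1111 XOR 1101 = 0010
  pos 10: 1000 XOR 1101 = 0101
  pos 11: 1011 XOR 1101 = 0110
  pos 12: 1101 XOR 1101 = 0000
Remainder = 000 (zero — the frame passes the CRC check).

000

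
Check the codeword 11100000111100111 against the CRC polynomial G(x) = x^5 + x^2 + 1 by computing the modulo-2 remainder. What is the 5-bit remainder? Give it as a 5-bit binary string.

Modulo-2 division of 11100000111100111 by 100101:
  pos 0: 111000 XOR 100101 = 011101
  pos 1: 111010 XOR 100101 = 011111
  pos 2: 111110 XOR 100101 = 011011
  pos 3: 110111 XOR 100101 = 010010
  pos 4: 100101 XOR 100101 = 000000
  pos 10: 110011 XOR 100101 = 010110
  pos 11: 101101 XOR 100101 = 001000
Remainder = 01000 (nonzero — an error is detected).

01000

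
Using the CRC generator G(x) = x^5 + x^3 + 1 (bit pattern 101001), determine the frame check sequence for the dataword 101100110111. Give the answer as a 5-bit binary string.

Append 5 zeros: 10110011011100000. Divide by 101001 (XOR where the leading bit is 1):
  pos 0: 101100 XOR 101001 = 000101
  pos 3: 101110 XOR 101001 = 000111
  pos 6: 111111 XOR 101001 = 010110
  pos 7: 101100 XOR 101001 = 000101
  pos 10: 101000 XOR 101001 = 000001
Remainder (last 5 bits) = 00010. This is the CRC / FCS.

00010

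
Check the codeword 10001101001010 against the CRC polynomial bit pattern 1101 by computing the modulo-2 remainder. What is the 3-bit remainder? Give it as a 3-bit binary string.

001

Modulo-2 division of 10001101001010 by 1101:
  pos 0: 1000 XOR 1101 = 0101
  pos 1: 1011 XOR 1101 = 0110
  pos 2: 1101 XOR 1101 = 0000
  pos 7: 1001 XOR 1101 = 0100
  pos 8: 1000 XOR 1101 = 0101
  pos 9: 1011 XOR 1101 = 0110
  pos 10: 1100 XOR 1101 = 0001
Remainder = 001 (nonzero — an error is detected).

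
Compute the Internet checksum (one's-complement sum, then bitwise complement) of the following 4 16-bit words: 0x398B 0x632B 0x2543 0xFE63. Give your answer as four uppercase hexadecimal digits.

3FA2

One's-complement addition (fold any carry out of bit 15 back into bit 0):
  0x398B + 0x632B = 0x09CB6
  0x9CB6 + 0x2543 = 0x0C1F9
  0xC1F9 + 0xFE63 = 0x1C05C → wrap carry → 0xC05D
One's-complement sum = 0xC05D.
Checksum = ~0xC05D & 0xFFFF = 0x3FA2.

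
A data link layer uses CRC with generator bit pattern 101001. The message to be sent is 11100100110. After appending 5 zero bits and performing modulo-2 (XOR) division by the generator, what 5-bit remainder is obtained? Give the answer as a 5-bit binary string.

Append 5 zeros: 1110010011000000. Divide by 101001 (XOR where the leading bit is 1):
  pos 0: 111001 XOR 101001 = 010000
  pos 1: 100000 XOR 101001 = 001001
  pos 3: 100101 XOR 101001 = 001100
  pos 5: 110010 XOR 101001 = 011011
  pos 6: 110110 XOR 101001 = 011111
  pos 7: 111110 XOR 101001 = 010111
  pos 8: 101110 XOR 101001 = 000111
Remainder (last 5 bits) = 11100. This is the CRC / FCS.

11100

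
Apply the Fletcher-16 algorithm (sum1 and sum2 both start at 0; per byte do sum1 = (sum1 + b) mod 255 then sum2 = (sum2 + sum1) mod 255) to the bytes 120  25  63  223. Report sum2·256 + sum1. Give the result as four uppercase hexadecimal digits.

8BB0

Running sums (mod 255):
  after byte 0 (120): sum1=120, sum2=120
  after byte 1 (25): sum1=145, sum2=10
  after byte 2 (63): sum1=208, sum2=218
  after byte 3 (223): sum1=176, sum2=139
Checksum = sum2·256 + sum1 = 139·256 + 176 = 35760 = 0x8BB0.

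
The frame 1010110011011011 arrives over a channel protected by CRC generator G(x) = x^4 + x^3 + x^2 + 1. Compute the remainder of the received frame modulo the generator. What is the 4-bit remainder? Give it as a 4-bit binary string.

Modulo-2 division of 1010110011011011 by 11101:
  pos 0: 10101 XOR 11101 = 01000
  pos 1: 10001 XOR 11101 = 01100
  pos 2: 11000 XOR 11101 = 00101
  pos 4: 10101 XOR 11101 = 01000
  pos 5: 10001 XOR 11101 = 01100
  pos 6: 11000 XOR 11101 = 00101
  pos 8: 10111 XOR 11101 = 01010
  pos 9: 10100 XOR 11101 = 01001
  pos 10: 10011 XOR 11101 = 01110
  pos 11: 11101 XOR 11101 = 00000
Remainder = 0000 (zero — the frame passes the CRC check).

0000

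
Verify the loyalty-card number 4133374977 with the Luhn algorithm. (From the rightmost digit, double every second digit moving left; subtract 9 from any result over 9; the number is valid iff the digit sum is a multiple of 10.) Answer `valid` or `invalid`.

valid

From the right, keep odd positions and double even positions (subtract 9 from any doubled value over 9):
  doubled (positions 2,4,...): 5 8 6 6 8 → sum 33
  kept (positions 1,3,...): 7 9 7 3 1 → sum 27
Total = 60.
60 mod 10 = 0, so the number is valid.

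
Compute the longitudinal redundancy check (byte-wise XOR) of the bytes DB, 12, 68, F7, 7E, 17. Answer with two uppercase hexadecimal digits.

XOR the bytes together:
  start with 0xDB
  0xDB ⊕ 0x12 = 0xC9
  0xC9 ⊕ 0x68 = 0xA1
  0xA1 ⊕ 0xF7 = 0x56
  0x56 ⊕ 0x7E = 0x28
  0x28 ⊕ 0x17 = 0x3F

3F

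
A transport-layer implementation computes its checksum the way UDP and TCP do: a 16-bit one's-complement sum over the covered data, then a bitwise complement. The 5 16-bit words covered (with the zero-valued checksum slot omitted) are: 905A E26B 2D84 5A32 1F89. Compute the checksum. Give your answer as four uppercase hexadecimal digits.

One's-complement addition (fold any carry out of bit 15 back into bit 0):
  0x905A + 0xE26B = 0x172C5 → wrap carry → 0x72C6
  0x72C6 + 0x2D84 = 0x0A04A
  0xA04A + 0x5A32 = 0x0FA7C
  0xFA7C + 0x1F89 = 0x11A05 → wrap carry → 0x1A06
One's-complement sum = 0x1A06.
Checksum = ~0x1A06 & 0xFFFF = 0xE5F9.

E5F9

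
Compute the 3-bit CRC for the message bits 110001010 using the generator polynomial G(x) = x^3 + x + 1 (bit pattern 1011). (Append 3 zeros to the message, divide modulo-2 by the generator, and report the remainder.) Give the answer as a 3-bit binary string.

Append 3 zeros: 110001010000. Divide by 1011 (XOR where the leading bit is 1):
  pos 0: 1100 XOR 1011 = 0111
  pos 1: 1110 XOR 1011 = 0101
  pos 2: 1011 XOR 1011 = 0000
  pos 7: 1000 XOR 1011 = 0011
Remainder (last 3 bits) = 110. This is the CRC / FCS.

110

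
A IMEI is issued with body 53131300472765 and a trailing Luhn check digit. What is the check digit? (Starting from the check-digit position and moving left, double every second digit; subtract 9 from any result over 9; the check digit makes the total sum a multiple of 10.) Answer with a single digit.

Partial digits right→left: 5 6 7 2 7 4 0 0 3 1 3 1 3 5
Double every second digit counting from the check-digit position (so the 1st, 3rd, 5th, ... of the partial from the right).
  doubled (with −9 where >9): 1 5 5 0 6 6 6 → sum 29
  kept as-is: 6 2 4 0 1 1 5 → sum 19
Total = 29 + 19 = 48.
Check digit = (10 − (48 mod 10)) mod 10 = 2.

2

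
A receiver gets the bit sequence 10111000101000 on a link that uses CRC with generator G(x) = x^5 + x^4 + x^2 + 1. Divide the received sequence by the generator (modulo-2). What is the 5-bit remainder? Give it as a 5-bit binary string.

Modulo-2 division of 10111000101000 by 110101:
  pos 0: 101110 XOR 110101 = 011011
  pos 1: 110110 XOR 110101 = 000011
  pos 5: 110101 XOR 110101 = 000000
Remainder = 00000 (zero — the frame passes the CRC check).

00000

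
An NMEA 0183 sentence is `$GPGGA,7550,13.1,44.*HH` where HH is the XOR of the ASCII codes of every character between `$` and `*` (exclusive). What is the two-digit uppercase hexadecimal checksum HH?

4E

XOR the ASCII codes of the payload characters:
  'G' = 0x47 → acc = 0x47
  'P' = 0x50 → acc = 0x17
  'G' = 0x47 → acc = 0x50
  'G' = 0x47 → acc = 0x17
  'A' = 0x41 → acc = 0x56
  ',' = 0x2C → acc = 0x7A
  '7' = 0x37 → acc = 0x4D
  '5' = 0x35 → acc = 0x78
  '5' = 0x35 → acc = 0x4D
  '0' = 0x30 → acc = 0x7D
  ',' = 0x2C → acc = 0x51
  '1' = 0x31 → acc = 0x60
  '3' = 0x33 → acc = 0x53
  '.' = 0x2E → acc = 0x7D
  '1' = 0x31 → acc = 0x4C
  ',' = 0x2C → acc = 0x60
  '4' = 0x34 → acc = 0x54
  '4' = 0x34 → acc = 0x60
  '.' = 0x2E → acc = 0x4E
Checksum = 0x4E.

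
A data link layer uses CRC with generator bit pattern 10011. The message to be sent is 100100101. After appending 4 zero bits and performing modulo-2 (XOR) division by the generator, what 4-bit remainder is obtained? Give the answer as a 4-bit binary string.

Append 4 zeros: 1001001010000. Divide by 10011 (XOR where the leading bit is 1):
  pos 0: 10010 XOR 10011 = 00001
  pos 4: 10101 XOR 10011 = 00110
  pos 6: 11000 XOR 10011 = 01011
  pos 7: 10110 XOR 10011 = 00101
Remainder (last 4 bits) = 1010. This is the CRC / FCS.

1010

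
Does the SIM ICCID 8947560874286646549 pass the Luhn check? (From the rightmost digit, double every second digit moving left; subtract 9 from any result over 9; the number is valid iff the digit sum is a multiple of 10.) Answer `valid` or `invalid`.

From the right, keep odd positions and double even positions (subtract 9 from any doubled value over 9):
  doubled (positions 2,4,...): 8 3 3 7 8 7 3 5 9 → sum 53
  kept (positions 1,3,...): 9 5 4 6 2 7 0 5 4 8 → sum 50
Total = 103.
103 mod 10 = 3, so the number is invalid.

invalid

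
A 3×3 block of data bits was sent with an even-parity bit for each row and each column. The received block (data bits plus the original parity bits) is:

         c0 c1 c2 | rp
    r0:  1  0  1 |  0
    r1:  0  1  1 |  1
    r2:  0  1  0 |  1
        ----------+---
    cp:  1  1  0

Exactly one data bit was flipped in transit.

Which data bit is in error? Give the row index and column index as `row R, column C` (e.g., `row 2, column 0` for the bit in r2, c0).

row 1, column 1

Recompute each row's even parity and compare to rp:
  r0: data parity 0, sent rp 0 → ok
  r1: data parity 0, sent rp 1 → mismatch
  r2: data parity 1, sent rp 1 → ok
Recompute each column's even parity and compare to cp:
  c0: data parity 1, sent cp 1 → ok
  c1: data parity 0, sent cp 1 → mismatch
  c2: data parity 0, sent cp 0 → ok
Exactly one row (r1) and one column (c1) fail → the flipped bit is at their intersection.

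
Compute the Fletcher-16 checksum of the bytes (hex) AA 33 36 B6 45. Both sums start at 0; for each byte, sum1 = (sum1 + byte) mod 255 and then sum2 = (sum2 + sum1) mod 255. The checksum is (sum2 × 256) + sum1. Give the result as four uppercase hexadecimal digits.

7710

Running sums (mod 255):
  after byte 0 (AA): sum1=170, sum2=170
  after byte 1 (33): sum1=221, sum2=136
  after byte 2 (36): sum1=20, sum2=156
  after byte 3 (B6): sum1=202, sum2=103
  after byte 4 (45): sum1=16, sum2=119
Checksum = sum2·256 + sum1 = 119·256 + 16 = 30480 = 0x7710.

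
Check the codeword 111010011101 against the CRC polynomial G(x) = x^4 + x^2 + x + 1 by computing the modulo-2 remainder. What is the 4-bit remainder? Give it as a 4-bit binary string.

0000

Modulo-2 division of 111010011101 by 10111:
  pos 0: 11101 XOR 10111 = 01010
  pos 1: 10100 XOR 10111 = 00011
  pos 4: 11011 XOR 10111 = 01100
  pos 5: 11001 XOR 10111 = 01110
  pos 6: 11100 XOR 10111 = 01011
  pos 7: 10111 XOR 10111 = 00000
Remainder = 0000 (zero — the frame passes the CRC check).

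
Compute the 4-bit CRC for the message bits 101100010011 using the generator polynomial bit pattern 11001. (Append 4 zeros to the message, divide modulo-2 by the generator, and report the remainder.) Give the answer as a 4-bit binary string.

1000

Append 4 zeros: 1011000100110000. Divide by 11001 (XOR where the leading bit is 1):
  pos 0: 10110 XOR 11001 = 01111
  pos 1: 11110 XOR 11001 = 00111
  pos 3: 11101 XOR 11001 = 00100
  pos 5: 10000 XOR 11001 = 01001
  pos 6: 10011 XOR 11001 = 01010
  pos 7: 10101 XOR 11001 = 01100
  pos 8: 11000 XOR 11001 = 00001
Remainder (last 4 bits) = 1000. This is the CRC / FCS.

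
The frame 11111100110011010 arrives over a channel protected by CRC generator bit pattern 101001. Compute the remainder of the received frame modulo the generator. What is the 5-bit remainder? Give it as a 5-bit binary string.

00000

Modulo-2 division of 11111100110011010 by 101001:
  pos 0: 111111 XOR 101001 = 010110
  pos 1: 101100 XOR 101001 = 000101
  pos 4: 101011 XOR 101001 = 000010
  pos 8: 100011 XOR 101001 = 001010
  pos 10: 101001 XOR 101001 = 000000
Remainder = 00000 (zero — the frame passes the CRC check).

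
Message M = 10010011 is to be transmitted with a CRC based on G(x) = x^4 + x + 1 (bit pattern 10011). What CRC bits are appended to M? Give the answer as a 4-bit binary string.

1110

Append 4 zeros: 100100110000. Divide by 10011 (XOR where the leading bit is 1):
  pos 0: 10010 XOR 10011 = 00001
  pos 4: 10110 XOR 10011 = 00101
  pos 6: 10100 XOR 10011 = 00111
Remainder (last 4 bits) = 1110. This is the CRC / FCS.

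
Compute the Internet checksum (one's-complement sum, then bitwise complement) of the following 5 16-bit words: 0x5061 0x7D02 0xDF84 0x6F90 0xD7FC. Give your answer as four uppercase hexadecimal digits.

0B8A

One's-complement addition (fold any carry out of bit 15 back into bit 0):
  0x5061 + 0x7D02 = 0x0CD63
  0xCD63 + 0xDF84 = 0x1ACE7 → wrap carry → 0xACE8
  0xACE8 + 0x6F90 = 0x11C78 → wrap carry → 0x1C79
  0x1C79 + 0xD7FC = 0x0F475
One's-complement sum = 0xF475.
Checksum = ~0xF475 & 0xFFFF = 0x0B8A.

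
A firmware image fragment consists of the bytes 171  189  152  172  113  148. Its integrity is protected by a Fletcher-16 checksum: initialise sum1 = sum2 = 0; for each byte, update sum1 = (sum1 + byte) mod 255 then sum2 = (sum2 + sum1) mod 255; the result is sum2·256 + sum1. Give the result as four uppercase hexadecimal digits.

9AB4

Running sums (mod 255):
  after byte 0 (171): sum1=171, sum2=171
  after byte 1 (189): sum1=105, sum2=21
  after byte 2 (152): sum1=2, sum2=23
  after byte 3 (172): sum1=174, sum2=197
  after byte 4 (113): sum1=32, sum2=229
  after byte 5 (148): sum1=180, sum2=154
Checksum = sum2·256 + sum1 = 154·256 + 180 = 39604 = 0x9AB4.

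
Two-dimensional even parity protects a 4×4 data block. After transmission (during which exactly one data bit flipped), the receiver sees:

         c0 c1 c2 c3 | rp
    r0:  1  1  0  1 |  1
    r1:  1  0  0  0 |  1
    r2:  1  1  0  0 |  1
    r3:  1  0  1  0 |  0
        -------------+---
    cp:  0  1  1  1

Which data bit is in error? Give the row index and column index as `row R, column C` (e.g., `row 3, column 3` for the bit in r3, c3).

row 2, column 1

Recompute each row's even parity and compare to rp:
  r0: data parity 1, sent rp 1 → ok
  r1: data parity 1, sent rp 1 → ok
  r2: data parity 0, sent rp 1 → mismatch
  r3: data parity 0, sent rp 0 → ok
Recompute each column's even parity and compare to cp:
  c0: data parity 0, sent cp 0 → ok
  c1: data parity 0, sent cp 1 → mismatch
  c2: data parity 1, sent cp 1 → ok
  c3: data parity 1, sent cp 1 → ok
Exactly one row (r2) and one column (c1) fail → the flipped bit is at their intersection.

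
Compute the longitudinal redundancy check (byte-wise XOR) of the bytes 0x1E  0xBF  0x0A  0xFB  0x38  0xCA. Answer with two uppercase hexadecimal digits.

A2

XOR the bytes together:
  start with 0x1E
  0x1E ⊕ 0xBF = 0xA1
  0xA1 ⊕ 0x0A = 0xAB
  0xAB ⊕ 0xFB = 0x50
  0x50 ⊕ 0x38 = 0x68
  0x68 ⊕ 0xCA = 0xA2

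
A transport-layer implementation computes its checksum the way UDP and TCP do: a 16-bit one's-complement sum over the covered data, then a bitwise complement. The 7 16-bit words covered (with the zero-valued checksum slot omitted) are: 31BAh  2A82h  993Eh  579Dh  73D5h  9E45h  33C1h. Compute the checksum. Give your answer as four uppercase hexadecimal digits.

6D0B

One's-complement addition (fold any carry out of bit 15 back into bit 0):
  0x31BA + 0x2A82 = 0x05C3C
  0x5C3C + 0x993E = 0x0F57A
  0xF57A + 0x579D = 0x14D17 → wrap carry → 0x4D18
  0x4D18 + 0x73D5 = 0x0C0ED
  0xC0ED + 0x9E45 = 0x15F32 → wrap carry → 0x5F33
  0x5F33 + 0x33C1 = 0x092F4
One's-complement sum = 0x92F4.
Checksum = ~0x92F4 & 0xFFFF = 0x6D0B.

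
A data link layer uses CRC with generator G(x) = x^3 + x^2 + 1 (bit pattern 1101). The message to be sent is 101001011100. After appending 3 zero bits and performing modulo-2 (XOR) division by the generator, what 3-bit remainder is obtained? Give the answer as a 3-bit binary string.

010

Append 3 zeros: 101001011100000. Divide by 1101 (XOR where the leading bit is 1):
  pos 0: 1010 XOR 1101 = 0111
  pos 1: 1110 XOR 1101 = 0011
  pos 3: 1110 XOR 1101 = 0011
  pos 5: 1111 XOR 1101 = 0010
  pos 7: 1010 XOR 1101 = 0111
  pos 8: 1110 XOR 1101 = 0011
  pos 10: 1100 XOR 1101 = 0001
Remainder (last 3 bits) = 010. This is the CRC / FCS.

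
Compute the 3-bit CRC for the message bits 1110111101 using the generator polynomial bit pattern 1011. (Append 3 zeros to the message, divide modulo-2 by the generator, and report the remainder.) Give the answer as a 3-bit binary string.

Append 3 zeros: 1110111101000. Divide by 1011 (XOR where the leading bit is 1):
  pos 0: 1110 XOR 1011 = 0101
  pos 1: 1011 XOR 1011 = 0000
  pos 5: 1110 XOR 1011 = 0101
  pos 6: 1011 XOR 1011 = 0000
Remainder (last 3 bits) = 000. This is the CRC / FCS.

000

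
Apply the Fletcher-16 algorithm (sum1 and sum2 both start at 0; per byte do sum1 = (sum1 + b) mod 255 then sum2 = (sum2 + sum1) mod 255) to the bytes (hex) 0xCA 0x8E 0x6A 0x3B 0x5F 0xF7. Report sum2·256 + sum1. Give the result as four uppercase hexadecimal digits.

Running sums (mod 255):
  after byte 0 (0xCA): sum1=202, sum2=202
  after byte 1 (0x8E): sum1=89, sum2=36
  after byte 2 (0x6A): sum1=195, sum2=231
  after byte 3 (0x3B): sum1=254, sum2=230
  after byte 4 (0x5F): sum1=94, sum2=69
  after byte 5 (0xF7): sum1=86, sum2=155
Checksum = sum2·256 + sum1 = 155·256 + 86 = 39766 = 0x9B56.

9B56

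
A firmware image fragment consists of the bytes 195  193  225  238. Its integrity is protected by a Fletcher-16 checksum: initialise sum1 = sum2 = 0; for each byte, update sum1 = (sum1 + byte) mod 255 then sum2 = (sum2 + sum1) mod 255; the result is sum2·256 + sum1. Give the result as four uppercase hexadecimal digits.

Running sums (mod 255):
  after byte 0 (195): sum1=195, sum2=195
  after byte 1 (193): sum1=133, sum2=73
  after byte 2 (225): sum1=103, sum2=176
  after byte 3 (238): sum1=86, sum2=7
Checksum = sum2·256 + sum1 = 7·256 + 86 = 1878 = 0x0756.

0756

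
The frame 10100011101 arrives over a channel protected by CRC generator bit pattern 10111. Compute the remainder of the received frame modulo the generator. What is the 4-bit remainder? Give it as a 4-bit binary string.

Modulo-2 division of 10100011101 by 10111:
  pos 0: 10100 XOR 10111 = 00011
  pos 3: 11011 XOR 10111 = 01100
  pos 4: 11001 XOR 10111 = 01110
  pos 5: 11100 XOR 10111 = 01011
  pos 6: 10111 XOR 10111 = 00000
Remainder = 0000 (zero — the frame passes the CRC check).

0000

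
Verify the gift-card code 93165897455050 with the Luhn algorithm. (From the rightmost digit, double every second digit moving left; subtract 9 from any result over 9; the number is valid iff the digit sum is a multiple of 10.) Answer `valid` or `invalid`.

valid

From the right, keep odd positions and double even positions (subtract 9 from any doubled value over 9):
  doubled (positions 2,4,...): 1 1 8 9 1 2 9 → sum 31
  kept (positions 1,3,...): 0 0 5 7 8 6 3 → sum 29
Total = 60.
60 mod 10 = 0, so the number is valid.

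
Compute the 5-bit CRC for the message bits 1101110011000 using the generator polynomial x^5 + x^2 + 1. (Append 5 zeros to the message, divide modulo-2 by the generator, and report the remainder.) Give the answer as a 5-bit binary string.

10000

Append 5 zeros: 110111001100000000. Divide by 100101 (XOR where the leading bit is 1):
  pos 0: 110111 XOR 100101 = 010010
  pos 1: 100100 XOR 100101 = 000001
  pos 6: 101100 XOR 100101 = 001001
  pos 8: 100100 XOR 100101 = 000001
Remainder (last 5 bits) = 10000. This is the CRC / FCS.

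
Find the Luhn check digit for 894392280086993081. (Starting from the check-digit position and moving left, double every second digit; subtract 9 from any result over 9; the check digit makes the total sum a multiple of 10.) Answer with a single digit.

Partial digits right→left: 1 8 0 3 9 9 6 8 0 0 8 2 2 9 3 4 9 8
Double every second digit counting from the check-digit position (so the 1st, 3rd, 5th, ... of the partial from the right).
  doubled (with −9 where >9): 2 0 9 3 0 7 4 6 9 → sum 40
  kept as-is: 8 3 9 8 0 2 9 4 8 → sum 51
Total = 40 + 51 = 91.
Check digit = (10 − (91 mod 10)) mod 10 = 9.

9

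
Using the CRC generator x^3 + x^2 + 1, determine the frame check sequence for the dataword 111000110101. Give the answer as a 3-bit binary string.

001

Append 3 zeros: 111000110101000. Divide by 1101 (XOR where the leading bit is 1):
  pos 0: 1110 XOR 1101 = 0011
  pos 2: 1100 XOR 1101 = 0001
  pos 5: 1110 XOR 1101 = 0011
  pos 7: 1110 XOR 1101 = 0011
  pos 9: 1110 XOR 1101 = 0011
  pos 11: 1100 XOR 1101 = 0001
Remainder (last 3 bits) = 001. This is the CRC / FCS.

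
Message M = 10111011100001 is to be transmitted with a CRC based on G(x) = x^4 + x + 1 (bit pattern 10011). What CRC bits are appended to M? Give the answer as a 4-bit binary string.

0001

Append 4 zeros: 101110111000010000. Divide by 10011 (XOR where the leading bit is 1):
  pos 0: 10111 XOR 10011 = 00100
  pos 2: 10001 XOR 10011 = 00010
  pos 5: 10110 XOR 10011 = 00101
  pos 7: 10100 XOR 10011 = 00111
  pos 9: 11101 XOR 10011 = 01110
  pos 10: 11100 XOR 10011 = 01111
  pos 11: 11110 XOR 10011 = 01101
  pos 12: 11010 XOR 10011 = 01001
  pos 13: 10010 XOR 10011 = 00001
Remainder (last 4 bits) = 0001. This is the CRC / FCS.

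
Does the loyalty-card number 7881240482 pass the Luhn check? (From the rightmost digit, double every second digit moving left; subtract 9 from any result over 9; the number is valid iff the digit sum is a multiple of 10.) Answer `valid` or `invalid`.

invalid

From the right, keep odd positions and double even positions (subtract 9 from any doubled value over 9):
  doubled (positions 2,4,...): 7 0 4 7 5 → sum 23
  kept (positions 1,3,...): 2 4 4 1 8 → sum 19
Total = 42.
42 mod 10 = 2, so the number is invalid.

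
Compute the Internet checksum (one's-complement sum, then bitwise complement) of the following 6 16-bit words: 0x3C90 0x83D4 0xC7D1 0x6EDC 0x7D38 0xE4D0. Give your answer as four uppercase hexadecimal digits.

A6E3

One's-complement addition (fold any carry out of bit 15 back into bit 0):
  0x3C90 + 0x83D4 = 0x0C064
  0xC064 + 0xC7D1 = 0x18835 → wrap carry → 0x8836
  0x8836 + 0x6EDC = 0x0F712
  0xF712 + 0x7D38 = 0x1744A → wrap carry → 0x744B
  0x744B + 0xE4D0 = 0x1591B → wrap carry → 0x591C
One's-complement sum = 0x591C.
Checksum = ~0x591C & 0xFFFF = 0xA6E3.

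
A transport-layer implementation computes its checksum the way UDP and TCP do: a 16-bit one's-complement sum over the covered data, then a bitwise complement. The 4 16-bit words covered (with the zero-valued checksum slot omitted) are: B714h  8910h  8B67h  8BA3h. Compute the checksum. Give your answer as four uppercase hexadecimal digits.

One's-complement addition (fold any carry out of bit 15 back into bit 0):
  0xB714 + 0x8910 = 0x14024 → wrap carry → 0x4025
  0x4025 + 0x8B67 = 0x0CB8C
  0xCB8C + 0x8BA3 = 0x1572F → wrap carry → 0x5730
One's-complement sum = 0x5730.
Checksum = ~0x5730 & 0xFFFF = 0xA8CF.

A8CF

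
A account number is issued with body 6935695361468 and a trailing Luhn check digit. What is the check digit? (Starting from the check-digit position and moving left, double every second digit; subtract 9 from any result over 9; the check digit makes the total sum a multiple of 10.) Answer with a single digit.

6

Partial digits right→left: 8 6 4 1 6 3 5 9 6 5 3 9 6
Double every second digit counting from the check-digit position (so the 1st, 3rd, 5th, ... of the partial from the right).
  doubled (with −9 where >9): 7 8 3 1 3 6 3 → sum 31
  kept as-is: 6 1 3 9 5 9 → sum 33
Total = 31 + 33 = 64.
Check digit = (10 − (64 mod 10)) mod 10 = 6.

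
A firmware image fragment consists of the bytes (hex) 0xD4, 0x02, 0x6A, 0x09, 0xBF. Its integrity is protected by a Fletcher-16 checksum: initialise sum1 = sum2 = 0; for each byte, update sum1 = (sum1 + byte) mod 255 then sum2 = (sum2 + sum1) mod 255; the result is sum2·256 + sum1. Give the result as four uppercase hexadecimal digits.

Running sums (mod 255):
  after byte 0 (0xD4): sum1=212, sum2=212
  after byte 1 (0x02): sum1=214, sum2=171
  after byte 2 (0x6A): sum1=65, sum2=236
  after byte 3 (0x09): sum1=74, sum2=55
  after byte 4 (0xBF): sum1=10, sum2=65
Checksum = sum2·256 + sum1 = 65·256 + 10 = 16650 = 0x410A.

410A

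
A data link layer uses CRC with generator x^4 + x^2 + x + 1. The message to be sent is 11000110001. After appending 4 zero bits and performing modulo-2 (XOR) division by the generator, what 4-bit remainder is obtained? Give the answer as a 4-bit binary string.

Append 4 zeros: 110001100010000. Divide by 10111 (XOR where the leading bit is 1):
  pos 0: 11000 XOR 10111 = 01111
  pos 1: 11111 XOR 10111 = 01000
  pos 2: 10001 XOR 10111 = 00110
  pos 4: 11000 XOR 10111 = 01111
  pos 5: 11110 XOR 10111 = 01001
  pos 6: 10011 XOR 10111 = 00100
  pos 8: 10000 XOR 10111 = 00111
  pos 10: 11100 XOR 10111 = 01011
Remainder (last 4 bits) = 1011. This is the CRC / FCS.

1011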